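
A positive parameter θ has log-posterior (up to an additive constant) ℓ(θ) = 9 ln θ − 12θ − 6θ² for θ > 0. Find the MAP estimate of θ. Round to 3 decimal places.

θ̂_MAP = 0.500

ℓ'(θ) = 9/θ − 12 − 12θ. Setting this to zero and multiplying by θ: 12θ² + 12θ − 9 = 0.
θ = (−12 + √(12² + 4·12·9)) / (2·12) = (−12 + √576) / 24 = (−12 + 24)/24 = 1/2.
ℓ''(θ) = −9/θ² − 12 < 0, confirming a maximum.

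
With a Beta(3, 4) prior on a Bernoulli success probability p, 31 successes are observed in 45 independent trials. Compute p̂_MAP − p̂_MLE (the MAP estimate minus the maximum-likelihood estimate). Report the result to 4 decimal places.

MAP − MLE = -0.0289

Posterior is Beta(34, 18); MAP = (34−1)/(52−2) = 33/50 ≈ 0.66000.
MLE ignores the prior: p̂_MLE = k/n = 31/45 ≈ 0.68889.
Difference = 33/50 − 31/45 = -13/450 ≈ -0.0289.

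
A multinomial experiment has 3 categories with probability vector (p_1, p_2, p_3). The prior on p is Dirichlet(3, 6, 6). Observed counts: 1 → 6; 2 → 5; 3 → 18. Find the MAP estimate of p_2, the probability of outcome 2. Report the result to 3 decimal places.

The posterior is Dirichlet(αᵢ + nᵢ) = Dirichlet(9, 11, 24).
For a Dirichlet(a₁,…,a_K) with all aᵢ > 1, the mode has j-th component (aⱼ − 1)/(Σaᵢ − K).
Here Σaᵢ = 44 and K = 3, so p_2 = (11 − 1)/(44 − 3) = 10/41 ≈ 0.244.

MAP estimate: 0.244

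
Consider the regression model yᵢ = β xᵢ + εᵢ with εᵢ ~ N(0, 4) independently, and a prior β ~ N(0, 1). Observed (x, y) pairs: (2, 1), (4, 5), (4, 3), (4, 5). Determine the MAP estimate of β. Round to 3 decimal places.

log p(β | y) = −Σ(yᵢ − βxᵢ)²/(2·4) − β²/(2·1) + const.
Setting the derivative to zero: Σxᵢ(yᵢ − βxᵢ)/4 − β/1 = 0, so β = Σxᵢyᵢ / (Σxᵢ² + σ²/τ²).
Σxᵢyᵢ = 2·1 + 4·5 + 4·3 + 4·5 = 54; Σxᵢ² = 52; σ²/τ² = 4.
β̂_MAP = 54 / (52 + 4) = 54/56 ≈ 0.964.

β̂_MAP = 0.964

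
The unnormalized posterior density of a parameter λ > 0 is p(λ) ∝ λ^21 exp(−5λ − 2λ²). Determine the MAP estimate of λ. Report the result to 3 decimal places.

ℓ'(λ) = 21/λ − 5 − 4λ. Setting this to zero and multiplying by λ: 4λ² + 5λ − 21 = 0.
λ = (−5 + √(5² + 4·4·21)) / (2·4) = (−5 + √361) / 8 = (−5 + 19)/8 = 7/4.
ℓ''(λ) = −21/λ² − 4 < 0, confirming a maximum.

λ̂_MAP = 1.750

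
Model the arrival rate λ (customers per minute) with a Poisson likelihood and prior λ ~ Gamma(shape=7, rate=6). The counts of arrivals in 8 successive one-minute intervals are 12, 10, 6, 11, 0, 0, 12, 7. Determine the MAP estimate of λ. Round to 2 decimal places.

Σxᵢ = 12+10+6+11+0+0+12+7 = 58, with n = 8.
Posterior ∝ λ^6e^(−6λ) · λ^58e^(−8λ) = λ^64e^(−14λ), i.e. Gamma(shape=65, rate=14).
The mode of a Gamma(a, b) with a ≥ 1 (shape–rate) is (a−1)/b = 64/14 ≈ 4.57.

λ̂_MAP = 4.57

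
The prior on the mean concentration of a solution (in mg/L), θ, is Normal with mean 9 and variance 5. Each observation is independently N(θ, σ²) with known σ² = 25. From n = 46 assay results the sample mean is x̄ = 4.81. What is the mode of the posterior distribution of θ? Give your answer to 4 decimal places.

θ̂_MAP = 5.2208

n = 46, x̄ = 4.81.
For a Normal prior and Normal likelihood with known variance, the posterior is Normal; its mode equals its mean, the precision-weighted average.
Prior precision 1/σ₀² = 1/5 = 0.2; data precision n/σ² = 46/25 = 1.84.
θ̂ = (0.2·9 + 1.84·4.81) / (0.2 + 1.84) = 10.6504/2.04 = 13313/2550 ≈ 5.2208.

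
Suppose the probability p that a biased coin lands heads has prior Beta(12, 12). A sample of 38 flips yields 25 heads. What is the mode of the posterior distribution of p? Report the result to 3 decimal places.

Prior: Beta(12, 12).
Data: 25 successes in 38 trials. The binomial likelihood contributes p^25(1−p)^13, so the posterior is Beta(12+25, 12+13) = Beta(37, 25).
For Beta(a, b) with a, b > 1 the mode is (a−1)/(a+b−2) = 36/60 ≈ 0.600.

p̂_MAP = 0.600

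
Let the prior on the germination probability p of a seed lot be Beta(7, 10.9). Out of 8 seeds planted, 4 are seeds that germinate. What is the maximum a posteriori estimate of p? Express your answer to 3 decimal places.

p̂_MAP = 0.418

Prior: Beta(7, 10.9).
Data: 4 successes in 8 trials. The binomial likelihood contributes p^4(1−p)^4, so the posterior is Beta(7+4, 10.9+4) = Beta(11, 14.9).
For Beta(a, b) with a, b > 1 the mode is (a−1)/(a+b−2) = 10/23.9 ≈ 0.418.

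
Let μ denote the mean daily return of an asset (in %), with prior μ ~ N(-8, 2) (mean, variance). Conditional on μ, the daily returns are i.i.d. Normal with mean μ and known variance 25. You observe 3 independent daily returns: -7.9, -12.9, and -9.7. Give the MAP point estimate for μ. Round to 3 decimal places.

μ̂_MAP = -8.419

n = 3; x̄ = ((-7.9) + (-12.9) + (-9.7))/3 = -30.5/3 = -61/6 ≈ -10.1667.
For a Normal prior and Normal likelihood with known variance, the posterior is Normal; its mode equals its mean, the precision-weighted average.
Prior precision 1/σ₀² = 1/2 = 0.5; data precision n/σ² = 3/25 = 0.12.
μ̂ = (0.5·(-8) + 0.12·(-61/6)) / (0.5 + 0.12) = (-5.22)/0.62 = -261/31 ≈ -8.419.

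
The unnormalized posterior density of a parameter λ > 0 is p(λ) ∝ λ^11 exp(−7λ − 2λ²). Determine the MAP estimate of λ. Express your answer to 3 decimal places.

ℓ'(λ) = 11/λ − 7 − 4λ. Setting this to zero and multiplying by λ: 4λ² + 7λ − 11 = 0.
λ = (−7 + √(7² + 4·4·11)) / (2·4) = (−7 + √225) / 8 = (−7 + 15)/8 = 1.
ℓ''(λ) = −11/λ² − 4 < 0, confirming a maximum.

λ̂_MAP = 1.000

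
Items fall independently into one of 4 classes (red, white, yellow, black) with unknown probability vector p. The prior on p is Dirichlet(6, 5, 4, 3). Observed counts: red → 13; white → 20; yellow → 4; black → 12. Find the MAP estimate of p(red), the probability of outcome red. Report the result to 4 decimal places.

MAP estimate of p(red) = 0.2857

The posterior is Dirichlet(αᵢ + nᵢ) = Dirichlet(19, 25, 8, 15).
For a Dirichlet(a₁,…,a_K) with all aᵢ > 1, the mode has j-th component (aⱼ − 1)/(Σaᵢ − K).
Here Σaᵢ = 67 and K = 4, so p(red) = (19 − 1)/(67 − 4) = 18/63 ≈ 0.2857.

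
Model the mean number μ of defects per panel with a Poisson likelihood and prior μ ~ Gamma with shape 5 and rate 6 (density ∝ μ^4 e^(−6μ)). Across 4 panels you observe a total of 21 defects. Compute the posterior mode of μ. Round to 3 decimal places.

Σxᵢ = 21, n = 4.
Posterior ∝ μ^4e^(−6μ) · μ^21e^(−4μ) = μ^25e^(−10μ), i.e. Gamma(shape=26, rate=10).
The mode of a Gamma(a, b) with a ≥ 1 (shape–rate) is (a−1)/b = 25/10 ≈ 2.500.

μ̂_MAP = 2.500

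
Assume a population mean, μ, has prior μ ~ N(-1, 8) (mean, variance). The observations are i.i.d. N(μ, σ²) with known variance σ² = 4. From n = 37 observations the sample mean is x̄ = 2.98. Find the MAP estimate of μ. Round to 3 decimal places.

μ̂_MAP = 2.927

n = 37, x̄ = 2.98.
For a Normal prior and Normal likelihood with known variance, the posterior is Normal; its mode equals its mean, the precision-weighted average.
Prior precision 1/σ₀² = 1/8 = 0.125; data precision n/σ² = 37/4 = 9.25.
μ̂ = (0.125·(-1) + 9.25·2.98) / (0.125 + 9.25) = 27.44/9.375 = 5488/1875 ≈ 2.927.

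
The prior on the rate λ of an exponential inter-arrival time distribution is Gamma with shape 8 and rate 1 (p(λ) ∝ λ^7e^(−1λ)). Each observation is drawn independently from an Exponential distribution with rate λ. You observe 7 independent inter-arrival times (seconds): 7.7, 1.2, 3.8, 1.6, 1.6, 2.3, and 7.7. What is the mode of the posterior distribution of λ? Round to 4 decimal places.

The Exponential(rate=λ) likelihood is ∝ λ^n e^(−λΣtᵢ). Here n = 7 and Σtᵢ = 7.7 + 1.2 + 3.8 + 1.6 + 1.6 + 2.3 + 7.7 = 25.9.
Posterior ∝ λ^7e^(−1λ) · λ^7e^(−25.9λ) = λ^14e^(−26.9λ), i.e. Gamma(15, 26.9).
Mode = (a−1)/b = 14/26.9 ≈ 0.5204.

λ̂_MAP = 0.5204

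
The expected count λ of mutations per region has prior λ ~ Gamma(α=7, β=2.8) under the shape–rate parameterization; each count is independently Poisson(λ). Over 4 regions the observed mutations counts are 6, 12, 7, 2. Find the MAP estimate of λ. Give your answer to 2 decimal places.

λ̂_MAP = 4.85

Σxᵢ = 6+12+7+2 = 27, with n = 4.
Posterior ∝ λ^6e^(−2.8λ) · λ^27e^(−4λ) = λ^33e^(−6.8λ), i.e. Gamma(shape=34, rate=6.8).
The mode of a Gamma(a, b) with a ≥ 1 (shape–rate) is (a−1)/b = 33/6.8 ≈ 4.85.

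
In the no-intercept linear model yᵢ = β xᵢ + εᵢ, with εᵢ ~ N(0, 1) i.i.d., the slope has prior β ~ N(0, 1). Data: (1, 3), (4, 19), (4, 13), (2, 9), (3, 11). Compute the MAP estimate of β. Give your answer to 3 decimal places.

β̂_MAP = 3.872

log p(β | y) = −Σ(yᵢ − βxᵢ)²/(2·1) − β²/(2·1) + const.
Setting the derivative to zero: Σxᵢ(yᵢ − βxᵢ)/1 − β/1 = 0, so β = Σxᵢyᵢ / (Σxᵢ² + σ²/τ²).
Σxᵢyᵢ = 1·3 + 4·19 + 4·13 + 2·9 + 3·11 = 182; Σxᵢ² = 46; σ²/τ² = 1.
β̂_MAP = 182 / (46 + 1) = 182/47 ≈ 3.872.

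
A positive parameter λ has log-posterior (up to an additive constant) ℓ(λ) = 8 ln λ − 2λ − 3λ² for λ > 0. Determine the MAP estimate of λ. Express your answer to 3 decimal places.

λ̂_MAP = 1.000

ℓ'(λ) = 8/λ − 2 − 6λ. Setting this to zero and multiplying by λ: 6λ² + 2λ − 8 = 0.
λ = (−2 + √(2² + 4·6·8)) / (2·6) = (−2 + √196) / 12 = (−2 + 14)/12 = 1.
ℓ''(λ) = −8/λ² − 6 < 0, confirming a maximum.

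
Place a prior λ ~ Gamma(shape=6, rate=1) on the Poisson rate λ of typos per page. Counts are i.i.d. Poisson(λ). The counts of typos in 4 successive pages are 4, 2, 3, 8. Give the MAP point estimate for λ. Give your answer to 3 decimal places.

λ̂_MAP = 4.400

Σxᵢ = 4+2+3+8 = 17, with n = 4.
Posterior ∝ λ^5e^(−1λ) · λ^17e^(−4λ) = λ^22e^(−5λ), i.e. Gamma(shape=23, rate=5).
The mode of a Gamma(a, b) with a ≥ 1 (shape–rate) is (a−1)/b = 22/5 ≈ 4.400.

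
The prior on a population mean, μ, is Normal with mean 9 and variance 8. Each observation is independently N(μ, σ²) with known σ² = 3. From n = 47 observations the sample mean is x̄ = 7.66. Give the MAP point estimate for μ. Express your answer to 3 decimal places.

n = 47, x̄ = 7.66.
For a Normal prior and Normal likelihood with known variance, the posterior is Normal; its mode equals its mean, the precision-weighted average.
Prior precision 1/σ₀² = 1/8 = 0.125; data precision n/σ² = 47/3.
μ̂ = (0.125·9 + (47/3)·7.66) / (0.125 + 47/3) = (72679/600)/(379/24) = 72679/9475 ≈ 7.671.

μ̂_MAP = 7.671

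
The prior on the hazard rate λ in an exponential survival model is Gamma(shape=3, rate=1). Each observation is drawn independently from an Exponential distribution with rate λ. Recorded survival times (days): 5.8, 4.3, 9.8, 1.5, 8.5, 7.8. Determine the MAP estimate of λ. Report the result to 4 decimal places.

λ̂_MAP = 0.2067

The Exponential(rate=λ) likelihood is ∝ λ^n e^(−λΣtᵢ). Here n = 6 and Σtᵢ = 5.8 + 4.3 + 9.8 + 1.5 + 8.5 + 7.8 = 37.7.
Posterior ∝ λ^2e^(−1λ) · λ^6e^(−37.7λ) = λ^8e^(−38.7λ), i.e. Gamma(9, 38.7).
Mode = (a−1)/b = 8/38.7 ≈ 0.2067.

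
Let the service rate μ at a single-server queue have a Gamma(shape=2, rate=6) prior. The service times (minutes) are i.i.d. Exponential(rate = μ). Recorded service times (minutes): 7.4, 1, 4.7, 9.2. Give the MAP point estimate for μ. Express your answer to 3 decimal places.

μ̂_MAP = 0.177

The Exponential(rate=μ) likelihood is ∝ μ^n e^(−μΣtᵢ). Here n = 4 and Σtᵢ = 7.4 + 1 + 4.7 + 9.2 = 22.3.
Posterior ∝ μe^(−6μ) · μ^4e^(−22.3μ) = μ^5e^(−28.3μ), i.e. Gamma(6, 28.3).
Mode = (a−1)/b = 5/28.3 ≈ 0.177.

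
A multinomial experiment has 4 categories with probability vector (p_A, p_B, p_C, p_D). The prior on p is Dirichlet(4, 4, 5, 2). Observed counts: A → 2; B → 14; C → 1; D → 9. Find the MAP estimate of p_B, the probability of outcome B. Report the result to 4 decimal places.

The posterior is Dirichlet(αᵢ + nᵢ) = Dirichlet(6, 18, 6, 11).
For a Dirichlet(a₁,…,a_K) with all aᵢ > 1, the mode has j-th component (aⱼ − 1)/(Σaᵢ − K).
Here Σaᵢ = 41 and K = 4, so p_B = (18 − 1)/(41 − 4) = 17/37 ≈ 0.4595.

MAP estimate of p_B = 0.4595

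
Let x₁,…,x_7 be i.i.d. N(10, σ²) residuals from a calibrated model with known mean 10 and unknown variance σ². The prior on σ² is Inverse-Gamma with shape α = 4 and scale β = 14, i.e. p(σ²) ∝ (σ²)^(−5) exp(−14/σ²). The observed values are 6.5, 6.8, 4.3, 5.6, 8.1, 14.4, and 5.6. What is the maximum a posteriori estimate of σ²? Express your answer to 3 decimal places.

σ̂²_MAP = 8.510

Sum of squared deviations about the known mean: SS = (6.5−10)² + (6.8−10)² + (4.3−10)² + (5.6−10)² + (8.1−10)² + (14.4−10)² + (5.6−10)² = 116.67.
The Normal likelihood contributes (σ²)^(−n/2) exp(−SS/(2σ²)), so the posterior is Inverse-Gamma(α + n/2, β + SS/2) = Inverse-Gamma(7.5, 72.335).
The mode of Inverse-Gamma(a, b) is b/(a+1) = 72.335/8.5 ≈ 8.510.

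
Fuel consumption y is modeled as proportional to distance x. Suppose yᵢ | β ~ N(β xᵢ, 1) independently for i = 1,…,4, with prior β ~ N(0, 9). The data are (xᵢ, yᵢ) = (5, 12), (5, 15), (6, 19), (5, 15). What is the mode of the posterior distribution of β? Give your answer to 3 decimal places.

log p(β | y) = −Σ(yᵢ − βxᵢ)²/(2·1) − β²/(2·9) + const.
Setting the derivative to zero: Σxᵢ(yᵢ − βxᵢ)/1 − β/9 = 0, so β = Σxᵢyᵢ / (Σxᵢ² + σ²/τ²).
Σxᵢyᵢ = 5·12 + 5·15 + 6·19 + 5·15 = 324; Σxᵢ² = 111; σ²/τ² = 1/9.
β̂_MAP = 324 / (111 + 1/9) = 324/(1000/9) = 729/250 ≈ 2.916.

β̂_MAP = 2.916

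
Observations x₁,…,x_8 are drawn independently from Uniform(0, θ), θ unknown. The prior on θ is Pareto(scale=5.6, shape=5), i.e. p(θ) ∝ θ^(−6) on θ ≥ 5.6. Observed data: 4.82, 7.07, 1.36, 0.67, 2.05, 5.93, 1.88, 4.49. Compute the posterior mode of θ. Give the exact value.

The Uniform(0, θ) likelihood is θ^(−n) for θ ≥ max(xᵢ), zero otherwise. Here max(xᵢ) = 7.07.
Posterior ∝ θ^(−6) · θ^(−8) = θ^(−14) on θ ≥ max(5.6, 7.07) = 7.07.
This density is strictly decreasing in θ, so the posterior mode lies at the lower boundary of the support.

θ̂_MAP = 7.07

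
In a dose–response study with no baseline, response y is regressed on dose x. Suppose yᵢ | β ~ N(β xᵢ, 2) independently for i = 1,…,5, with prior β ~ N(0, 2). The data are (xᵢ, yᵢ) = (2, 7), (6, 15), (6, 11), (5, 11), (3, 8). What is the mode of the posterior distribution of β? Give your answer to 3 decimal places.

log p(β | y) = −Σ(yᵢ − βxᵢ)²/(2·2) − β²/(2·2) + const.
Setting the derivative to zero: Σxᵢ(yᵢ − βxᵢ)/2 − β/2 = 0, so β = Σxᵢyᵢ / (Σxᵢ² + σ²/τ²).
Σxᵢyᵢ = 2·7 + 6·15 + 6·11 + 5·11 + 3·8 = 249; Σxᵢ² = 110; σ²/τ² = 1.
β̂_MAP = 249 / (110 + 1) = 249/111 ≈ 2.243.

β̂_MAP = 2.243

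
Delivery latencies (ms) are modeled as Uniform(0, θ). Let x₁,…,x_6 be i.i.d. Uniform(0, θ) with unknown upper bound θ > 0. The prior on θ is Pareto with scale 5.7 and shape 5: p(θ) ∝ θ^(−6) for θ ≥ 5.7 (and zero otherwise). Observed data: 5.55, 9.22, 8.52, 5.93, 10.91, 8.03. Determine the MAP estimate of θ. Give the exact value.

θ̂_MAP = 10.91

The Uniform(0, θ) likelihood is θ^(−n) for θ ≥ max(xᵢ), zero otherwise. Here max(xᵢ) = 10.91.
Posterior ∝ θ^(−6) · θ^(−6) = θ^(−12) on θ ≥ max(5.7, 10.91) = 10.91.
This density is strictly decreasing in θ, so the posterior mode lies at the lower boundary of the support.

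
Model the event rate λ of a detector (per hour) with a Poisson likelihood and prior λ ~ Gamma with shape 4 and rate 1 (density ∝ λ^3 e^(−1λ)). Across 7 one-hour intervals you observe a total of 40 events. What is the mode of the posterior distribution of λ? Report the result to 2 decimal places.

Σxᵢ = 40, n = 7.
Posterior ∝ λ^3e^(−1λ) · λ^40e^(−7λ) = λ^43e^(−8λ), i.e. Gamma(shape=44, rate=8).
The mode of a Gamma(a, b) with a ≥ 1 (shape–rate) is (a−1)/b = 43/8 ≈ 5.38.

λ̂_MAP = 5.38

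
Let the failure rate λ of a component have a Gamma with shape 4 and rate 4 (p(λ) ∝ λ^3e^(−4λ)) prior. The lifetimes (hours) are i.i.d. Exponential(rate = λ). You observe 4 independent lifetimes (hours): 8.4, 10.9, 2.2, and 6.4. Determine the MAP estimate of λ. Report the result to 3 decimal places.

λ̂_MAP = 0.219

The Exponential(rate=λ) likelihood is ∝ λ^n e^(−λΣtᵢ). Here n = 4 and Σtᵢ = 8.4 + 10.9 + 2.2 + 6.4 = 27.9.
Posterior ∝ λ^3e^(−4λ) · λ^4e^(−27.9λ) = λ^7e^(−31.9λ), i.e. Gamma(8, 31.9).
Mode = (a−1)/b = 7/31.9 ≈ 0.219.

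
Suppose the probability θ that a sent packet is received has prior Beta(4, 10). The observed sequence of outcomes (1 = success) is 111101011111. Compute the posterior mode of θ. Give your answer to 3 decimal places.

θ̂_MAP = 0.542

Prior: Beta(4, 10).
Data: 10 successes in 12 trials (from the sequence). The binomial likelihood contributes θ^10(1−θ)^2, so the posterior is Beta(4+10, 10+2) = Beta(14, 12).
For Beta(a, b) with a, b > 1 the mode is (a−1)/(a+b−2) = 13/24 ≈ 0.542.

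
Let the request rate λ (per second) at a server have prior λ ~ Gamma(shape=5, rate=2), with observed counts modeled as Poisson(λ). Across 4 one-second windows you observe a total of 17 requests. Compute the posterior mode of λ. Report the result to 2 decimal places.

Σxᵢ = 17, n = 4.
Posterior ∝ λ^4e^(−2λ) · λ^17e^(−4λ) = λ^21e^(−6λ), i.e. Gamma(shape=22, rate=6).
The mode of a Gamma(a, b) with a ≥ 1 (shape–rate) is (a−1)/b = 21/6 ≈ 3.50.

λ̂_MAP = 3.50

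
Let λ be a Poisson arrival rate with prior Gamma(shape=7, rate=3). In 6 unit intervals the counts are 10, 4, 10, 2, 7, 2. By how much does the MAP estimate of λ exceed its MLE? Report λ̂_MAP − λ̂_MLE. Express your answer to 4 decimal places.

Σxᵢ = 35. Posterior is Gamma(42, 9); MAP = (42−1)/9 = 41/9 ≈ 4.55556.
MLE = x̄ = 35/6 ≈ 5.83333.
Difference = 41/9 − 35/6 = -23/18 ≈ -1.2778.

MAP − MLE = -1.2778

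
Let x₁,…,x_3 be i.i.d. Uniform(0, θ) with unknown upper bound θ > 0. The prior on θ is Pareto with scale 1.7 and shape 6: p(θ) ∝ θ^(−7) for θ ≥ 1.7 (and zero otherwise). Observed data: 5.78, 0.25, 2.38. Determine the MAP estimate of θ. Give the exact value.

The Uniform(0, θ) likelihood is θ^(−n) for θ ≥ max(xᵢ), zero otherwise. Here max(xᵢ) = 5.78.
Posterior ∝ θ^(−7) · θ^(−3) = θ^(−10) on θ ≥ max(1.7, 5.78) = 5.78.
This density is strictly decreasing in θ, so the posterior mode lies at the lower boundary of the support.

θ̂_MAP = 5.78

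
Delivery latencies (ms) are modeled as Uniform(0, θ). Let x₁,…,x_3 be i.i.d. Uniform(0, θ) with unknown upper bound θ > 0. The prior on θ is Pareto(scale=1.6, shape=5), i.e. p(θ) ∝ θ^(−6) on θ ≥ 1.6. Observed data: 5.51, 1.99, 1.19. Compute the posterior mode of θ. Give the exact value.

θ̂_MAP = 5.51

The Uniform(0, θ) likelihood is θ^(−n) for θ ≥ max(xᵢ), zero otherwise. Here max(xᵢ) = 5.51.
Posterior ∝ θ^(−6) · θ^(−3) = θ^(−9) on θ ≥ max(1.6, 5.51) = 5.51.
This density is strictly decreasing in θ, so the posterior mode lies at the lower boundary of the support.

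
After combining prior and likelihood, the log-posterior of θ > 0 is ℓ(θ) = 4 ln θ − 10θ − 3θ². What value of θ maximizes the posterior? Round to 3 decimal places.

ℓ'(θ) = 4/θ − 10 − 6θ. Setting this to zero and multiplying by θ: 6θ² + 10θ − 4 = 0.
θ = (−10 + √(10² + 4·6·4)) / (2·6) = (−10 + √196) / 12 = (−10 + 14)/12 = 1/3.
ℓ''(θ) = −4/θ² − 6 < 0, confirming a maximum.

θ̂_MAP = 0.333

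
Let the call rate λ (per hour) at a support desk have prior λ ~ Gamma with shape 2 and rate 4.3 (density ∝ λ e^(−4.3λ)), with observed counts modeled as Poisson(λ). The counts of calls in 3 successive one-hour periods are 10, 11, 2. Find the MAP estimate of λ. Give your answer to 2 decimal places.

Σxᵢ = 10+11+2 = 23, with n = 3.
Posterior ∝ λe^(−4.3λ) · λ^23e^(−3λ) = λ^24e^(−7.3λ), i.e. Gamma(shape=25, rate=7.3).
The mode of a Gamma(a, b) with a ≥ 1 (shape–rate) is (a−1)/b = 24/7.3 ≈ 3.29.

λ̂_MAP = 3.29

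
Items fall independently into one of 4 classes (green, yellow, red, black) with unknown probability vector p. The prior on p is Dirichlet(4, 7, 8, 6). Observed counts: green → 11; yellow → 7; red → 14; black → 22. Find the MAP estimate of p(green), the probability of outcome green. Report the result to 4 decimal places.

MAP estimate of p(green) = 0.1867

The posterior is Dirichlet(αᵢ + nᵢ) = Dirichlet(15, 14, 22, 28).
For a Dirichlet(a₁,…,a_K) with all aᵢ > 1, the mode has j-th component (aⱼ − 1)/(Σaᵢ − K).
Here Σaᵢ = 79 and K = 4, so p(green) = (15 − 1)/(79 − 4) = 14/75 ≈ 0.1867.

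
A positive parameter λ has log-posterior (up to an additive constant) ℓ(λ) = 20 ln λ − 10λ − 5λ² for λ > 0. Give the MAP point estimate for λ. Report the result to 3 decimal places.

ℓ'(λ) = 20/λ − 10 − 10λ. Setting this to zero and multiplying by λ: 10λ² + 10λ − 20 = 0.
λ = (−10 + √(10² + 4·10·20)) / (2·10) = (−10 + √900) / 20 = (−10 + 30)/20 = 1.
ℓ''(λ) = −20/λ² − 10 < 0, confirming a maximum.

λ̂_MAP = 1.000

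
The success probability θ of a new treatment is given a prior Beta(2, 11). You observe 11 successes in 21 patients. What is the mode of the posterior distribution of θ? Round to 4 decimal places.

θ̂_MAP = 0.3750

Prior: Beta(2, 11).
Data: 11 successes in 21 trials. The binomial likelihood contributes θ^11(1−θ)^10, so the posterior is Beta(2+11, 11+10) = Beta(13, 21).
For Beta(a, b) with a, b > 1 the mode is (a−1)/(a+b−2) = 12/32 ≈ 0.3750.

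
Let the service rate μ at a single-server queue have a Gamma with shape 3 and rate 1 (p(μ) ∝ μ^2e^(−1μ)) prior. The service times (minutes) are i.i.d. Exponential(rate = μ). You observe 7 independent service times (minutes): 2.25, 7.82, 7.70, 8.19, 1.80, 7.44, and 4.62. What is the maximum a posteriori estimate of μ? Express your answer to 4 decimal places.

μ̂_MAP = 0.2205

The Exponential(rate=μ) likelihood is ∝ μ^n e^(−μΣtᵢ). Here n = 7 and Σtᵢ = 2.25 + 7.82 + 7.70 + 8.19 + 1.80 + 7.44 + 4.62 = 39.82.
Posterior ∝ μ^2e^(−1μ) · μ^7e^(−39.82μ) = μ^9e^(−40.82μ), i.e. Gamma(10, 40.82).
Mode = (a−1)/b = 9/40.82 ≈ 0.2205.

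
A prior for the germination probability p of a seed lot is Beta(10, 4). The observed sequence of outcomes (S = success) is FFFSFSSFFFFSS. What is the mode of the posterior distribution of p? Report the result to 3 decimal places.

p̂_MAP = 0.560

Prior: Beta(10, 4).
Data: 5 successes in 13 trials (from the sequence). The binomial likelihood contributes p^5(1−p)^8, so the posterior is Beta(10+5, 4+8) = Beta(15, 12).
For Beta(a, b) with a, b > 1 the mode is (a−1)/(a+b−2) = 14/25 ≈ 0.560.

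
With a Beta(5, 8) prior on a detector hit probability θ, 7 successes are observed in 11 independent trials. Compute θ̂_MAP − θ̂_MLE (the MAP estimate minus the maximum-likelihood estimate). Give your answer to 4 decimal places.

MAP − MLE = -0.1364

Posterior is Beta(12, 12); MAP = (12−1)/(24−2) = 11/22 ≈ 0.50000.
MLE ignores the prior: θ̂_MLE = k/n = 7/11 ≈ 0.63636.
Difference = 11/22 − 7/11 = -3/22 ≈ -0.1364.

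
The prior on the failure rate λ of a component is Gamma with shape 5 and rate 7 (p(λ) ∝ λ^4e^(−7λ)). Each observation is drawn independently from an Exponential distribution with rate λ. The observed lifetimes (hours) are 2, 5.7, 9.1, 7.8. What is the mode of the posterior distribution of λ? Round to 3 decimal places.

λ̂_MAP = 0.253

The Exponential(rate=λ) likelihood is ∝ λ^n e^(−λΣtᵢ). Here n = 4 and Σtᵢ = 2 + 5.7 + 9.1 + 7.8 = 24.6.
Posterior ∝ λ^4e^(−7λ) · λ^4e^(−24.6λ) = λ^8e^(−31.6λ), i.e. Gamma(9, 31.6).
Mode = (a−1)/b = 8/31.6 ≈ 0.253.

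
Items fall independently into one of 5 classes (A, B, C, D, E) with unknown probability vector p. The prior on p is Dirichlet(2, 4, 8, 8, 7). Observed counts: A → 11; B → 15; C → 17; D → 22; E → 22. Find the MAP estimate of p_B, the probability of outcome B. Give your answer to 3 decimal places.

MAP estimate of p_B = 0.162

The posterior is Dirichlet(αᵢ + nᵢ) = Dirichlet(13, 19, 25, 30, 29).
For a Dirichlet(a₁,…,a_K) with all aᵢ > 1, the mode has j-th component (aⱼ − 1)/(Σaᵢ − K).
Here Σaᵢ = 116 and K = 5, so p_B = (19 − 1)/(116 − 5) = 18/111 ≈ 0.162.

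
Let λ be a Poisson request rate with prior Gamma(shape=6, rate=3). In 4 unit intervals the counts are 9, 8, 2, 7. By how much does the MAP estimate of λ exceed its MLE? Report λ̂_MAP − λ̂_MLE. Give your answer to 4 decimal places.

Σxᵢ = 26. Posterior is Gamma(32, 7); MAP = (32−1)/7 = 31/7 ≈ 4.42857.
MLE = x̄ = 26/4 ≈ 6.50000.
Difference = 31/7 − 26/4 = -29/14 ≈ -2.0714.

MAP − MLE = -2.0714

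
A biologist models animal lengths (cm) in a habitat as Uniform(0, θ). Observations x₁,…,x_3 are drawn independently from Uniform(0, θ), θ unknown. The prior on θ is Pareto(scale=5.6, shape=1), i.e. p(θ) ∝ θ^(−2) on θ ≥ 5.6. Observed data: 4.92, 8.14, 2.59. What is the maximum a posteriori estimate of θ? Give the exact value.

θ̂_MAP = 8.14

The Uniform(0, θ) likelihood is θ^(−n) for θ ≥ max(xᵢ), zero otherwise. Here max(xᵢ) = 8.14.
Posterior ∝ θ^(−2) · θ^(−3) = θ^(−5) on θ ≥ max(5.6, 8.14) = 8.14.
This density is strictly decreasing in θ, so the posterior mode lies at the lower boundary of the support.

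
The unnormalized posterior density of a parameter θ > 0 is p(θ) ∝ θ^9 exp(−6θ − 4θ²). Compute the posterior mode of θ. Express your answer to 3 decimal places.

θ̂_MAP = 0.750

ℓ'(θ) = 9/θ − 6 − 8θ. Setting this to zero and multiplying by θ: 8θ² + 6θ − 9 = 0.
θ = (−6 + √(6² + 4·8·9)) / (2·8) = (−6 + √324) / 16 = (−6 + 18)/16 = 3/4.
ℓ''(θ) = −9/θ² − 8 < 0, confirming a maximum.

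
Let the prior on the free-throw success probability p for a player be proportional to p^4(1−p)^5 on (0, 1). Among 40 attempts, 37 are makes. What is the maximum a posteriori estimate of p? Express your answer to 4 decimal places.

p̂_MAP = 0.8367

The prior density ∝ p^4(1−p)^5 is the kernel of Beta(5, 6).
Data: 37 successes in 40 trials. The binomial likelihood contributes p^37(1−p)^3, so the posterior is Beta(5+37, 6+3) = Beta(42, 9).
For Beta(a, b) with a, b > 1 the mode is (a−1)/(a+b−2) = 41/49 ≈ 0.8367.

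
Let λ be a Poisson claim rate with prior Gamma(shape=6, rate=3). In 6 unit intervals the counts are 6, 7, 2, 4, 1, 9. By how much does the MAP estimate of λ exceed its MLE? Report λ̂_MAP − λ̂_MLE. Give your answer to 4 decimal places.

MAP − MLE = -1.0556

Σxᵢ = 29. Posterior is Gamma(35, 9); MAP = (35−1)/9 = 34/9 ≈ 3.77778.
MLE = x̄ = 29/6 ≈ 4.83333.
Difference = 34/9 − 29/6 = -19/18 ≈ -1.0556.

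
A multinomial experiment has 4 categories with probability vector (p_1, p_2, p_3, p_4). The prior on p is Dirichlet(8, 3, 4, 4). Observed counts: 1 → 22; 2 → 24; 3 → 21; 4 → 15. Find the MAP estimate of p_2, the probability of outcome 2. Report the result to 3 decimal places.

MAP estimate: 0.268

The posterior is Dirichlet(αᵢ + nᵢ) = Dirichlet(30, 27, 25, 19).
For a Dirichlet(a₁,…,a_K) with all aᵢ > 1, the mode has j-th component (aⱼ − 1)/(Σaᵢ − K).
Here Σaᵢ = 101 and K = 4, so p_2 = (27 − 1)/(101 − 4) = 26/97 ≈ 0.268.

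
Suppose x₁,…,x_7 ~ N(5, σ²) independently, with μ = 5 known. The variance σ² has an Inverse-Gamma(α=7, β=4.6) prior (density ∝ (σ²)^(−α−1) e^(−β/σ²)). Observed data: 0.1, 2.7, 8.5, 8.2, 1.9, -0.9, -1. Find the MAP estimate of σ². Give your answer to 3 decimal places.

Sum of squared deviations about the known mean: SS = (0.1−5)² + (2.7−5)² + (8.5−5)² + (8.2−5)² + (1.9−5)² + (-0.9−5)² + (-1−5)² = 132.21.
The Normal likelihood contributes (σ²)^(−n/2) exp(−SS/(2σ²)), so the posterior is Inverse-Gamma(α + n/2, β + SS/2) = Inverse-Gamma(10.5, 70.705).
The mode of Inverse-Gamma(a, b) is b/(a+1) = 70.705/11.5 ≈ 6.148.

σ̂²_MAP = 6.148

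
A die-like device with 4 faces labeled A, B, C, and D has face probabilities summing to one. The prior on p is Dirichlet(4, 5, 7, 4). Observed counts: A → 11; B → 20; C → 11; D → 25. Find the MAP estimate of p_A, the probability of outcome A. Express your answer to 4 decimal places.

The posterior is Dirichlet(αᵢ + nᵢ) = Dirichlet(15, 25, 18, 29).
For a Dirichlet(a₁,…,a_K) with all aᵢ > 1, the mode has j-th component (aⱼ − 1)/(Σaᵢ − K).
Here Σaᵢ = 87 and K = 4, so p_A = (15 − 1)/(87 − 4) = 14/83 ≈ 0.1687.

MAP estimate of p_A = 0.1687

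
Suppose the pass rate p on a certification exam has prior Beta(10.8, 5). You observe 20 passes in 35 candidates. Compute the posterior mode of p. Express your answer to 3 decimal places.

Prior: Beta(10.8, 5).
Data: 20 successes in 35 trials. The binomial likelihood contributes p^20(1−p)^15, so the posterior is Beta(10.8+20, 5+15) = Beta(30.8, 20).
For Beta(a, b) with a, b > 1 the mode is (a−1)/(a+b−2) = 29.8/48.8 ≈ 0.611.

p̂_MAP = 0.611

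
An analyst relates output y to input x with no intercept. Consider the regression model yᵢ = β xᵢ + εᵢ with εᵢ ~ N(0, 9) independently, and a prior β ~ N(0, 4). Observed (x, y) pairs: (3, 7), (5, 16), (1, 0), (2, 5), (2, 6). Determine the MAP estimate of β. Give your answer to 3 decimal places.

log p(β | y) = −Σ(yᵢ − βxᵢ)²/(2·9) − β²/(2·4) + const.
Setting the derivative to zero: Σxᵢ(yᵢ − βxᵢ)/9 − β/4 = 0, so β = Σxᵢyᵢ / (Σxᵢ² + σ²/τ²).
Σxᵢyᵢ = 3·7 + 5·16 + 1·0 + 2·5 + 2·6 = 123; Σxᵢ² = 43; σ²/τ² = 2.25.
β̂_MAP = 123 / (43 + 2.25) = 123/45.25 ≈ 2.718.

β̂_MAP = 2.718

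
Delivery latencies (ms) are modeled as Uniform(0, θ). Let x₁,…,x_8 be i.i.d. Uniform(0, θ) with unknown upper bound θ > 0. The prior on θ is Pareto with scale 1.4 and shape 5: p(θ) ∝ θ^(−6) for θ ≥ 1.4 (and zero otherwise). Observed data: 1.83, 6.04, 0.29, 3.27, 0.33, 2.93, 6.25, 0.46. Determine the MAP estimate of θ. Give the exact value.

θ̂_MAP = 6.25

The Uniform(0, θ) likelihood is θ^(−n) for θ ≥ max(xᵢ), zero otherwise. Here max(xᵢ) = 6.25.
Posterior ∝ θ^(−6) · θ^(−8) = θ^(−14) on θ ≥ max(1.4, 6.25) = 6.25.
This density is strictly decreasing in θ, so the posterior mode lies at the lower boundary of the support.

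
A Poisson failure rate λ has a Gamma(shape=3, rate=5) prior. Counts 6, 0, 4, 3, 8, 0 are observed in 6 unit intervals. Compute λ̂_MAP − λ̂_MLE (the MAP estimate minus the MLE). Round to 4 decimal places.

MAP − MLE = -1.4091

Σxᵢ = 21. Posterior is Gamma(24, 11); MAP = (24−1)/11 = 23/11 ≈ 2.09091.
MLE = x̄ = 21/6 ≈ 3.50000.
Difference = 23/11 − 21/6 = -31/22 ≈ -1.4091.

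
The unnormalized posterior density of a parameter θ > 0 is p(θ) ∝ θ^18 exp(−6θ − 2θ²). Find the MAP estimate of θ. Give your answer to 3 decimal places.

θ̂_MAP = 1.500

ℓ'(θ) = 18/θ − 6 − 4θ. Setting this to zero and multiplying by θ: 4θ² + 6θ − 18 = 0.
θ = (−6 + √(6² + 4·4·18)) / (2·4) = (−6 + √324) / 8 = (−6 + 18)/8 = 3/2.
ℓ''(θ) = −18/θ² − 4 < 0, confirming a maximum.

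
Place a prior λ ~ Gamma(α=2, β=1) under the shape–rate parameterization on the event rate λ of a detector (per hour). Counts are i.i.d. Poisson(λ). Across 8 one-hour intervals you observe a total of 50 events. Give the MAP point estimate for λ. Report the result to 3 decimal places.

λ̂_MAP = 5.667

Σxᵢ = 50, n = 8.
Posterior ∝ λe^(−1λ) · λ^50e^(−8λ) = λ^51e^(−9λ), i.e. Gamma(shape=52, rate=9).
The mode of a Gamma(a, b) with a ≥ 1 (shape–rate) is (a−1)/b = 51/9 ≈ 5.667.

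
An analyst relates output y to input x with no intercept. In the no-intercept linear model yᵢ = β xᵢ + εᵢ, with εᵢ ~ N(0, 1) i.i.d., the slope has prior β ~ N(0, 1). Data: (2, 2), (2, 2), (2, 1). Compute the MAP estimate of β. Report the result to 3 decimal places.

log p(β | y) = −Σ(yᵢ − βxᵢ)²/(2·1) − β²/(2·1) + const.
Setting the derivative to zero: Σxᵢ(yᵢ − βxᵢ)/1 − β/1 = 0, so β = Σxᵢyᵢ / (Σxᵢ² + σ²/τ²).
Σxᵢyᵢ = 2·2 + 2·2 + 2·1 = 10; Σxᵢ² = 12; σ²/τ² = 1.
β̂_MAP = 10 / (12 + 1) = 10/13 ≈ 0.769.

β̂_MAP = 0.769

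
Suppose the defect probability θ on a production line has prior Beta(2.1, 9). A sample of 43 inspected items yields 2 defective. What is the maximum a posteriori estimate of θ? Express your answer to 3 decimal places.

θ̂_MAP = 0.060

Prior: Beta(2.1, 9).
Data: 2 successes in 43 trials. The binomial likelihood contributes θ^2(1−θ)^41, so the posterior is Beta(2.1+2, 9+41) = Beta(4.1, 50).
For Beta(a, b) with a, b > 1 the mode is (a−1)/(a+b−2) = 3.1/52.1 ≈ 0.060.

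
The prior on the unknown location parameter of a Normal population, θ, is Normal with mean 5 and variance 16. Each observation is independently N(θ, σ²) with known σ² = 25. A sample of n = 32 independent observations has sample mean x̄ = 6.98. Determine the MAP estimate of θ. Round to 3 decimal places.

n = 32, x̄ = 6.98.
For a Normal prior and Normal likelihood with known variance, the posterior is Normal; its mode equals its mean, the precision-weighted average.
Prior precision 1/σ₀² = 1/16 = 0.0625; data precision n/σ² = 32/25 = 1.28.
θ̂ = (0.0625·5 + 1.28·6.98) / (0.0625 + 1.28) = 9.2469/1.3425 = 30823/4475 ≈ 6.888.

θ̂_MAP = 6.888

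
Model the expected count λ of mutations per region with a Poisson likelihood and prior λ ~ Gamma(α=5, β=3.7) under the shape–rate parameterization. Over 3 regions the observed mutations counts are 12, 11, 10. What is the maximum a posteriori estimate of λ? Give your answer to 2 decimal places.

λ̂_MAP = 5.52

Σxᵢ = 12+11+10 = 33, with n = 3.
Posterior ∝ λ^4e^(−3.7λ) · λ^33e^(−3λ) = λ^37e^(−6.7λ), i.e. Gamma(shape=38, rate=6.7).
The mode of a Gamma(a, b) with a ≥ 1 (shape–rate) is (a−1)/b = 37/6.7 ≈ 5.52.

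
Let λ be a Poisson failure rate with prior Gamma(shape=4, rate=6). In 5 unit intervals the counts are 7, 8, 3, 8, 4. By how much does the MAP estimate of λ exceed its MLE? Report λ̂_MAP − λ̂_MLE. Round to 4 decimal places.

Σxᵢ = 30. Posterior is Gamma(34, 11); MAP = (34−1)/11 = 33/11 ≈ 3.00000.
MLE = x̄ = 30/5 ≈ 6.00000.
Difference = 33/11 − 30/5 = -3 ≈ -3.0000.

MAP − MLE = -3.0000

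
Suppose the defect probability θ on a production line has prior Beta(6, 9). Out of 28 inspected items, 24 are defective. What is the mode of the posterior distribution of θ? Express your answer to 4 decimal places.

Prior: Beta(6, 9).
Data: 24 successes in 28 trials. The binomial likelihood contributes θ^24(1−θ)^4, so the posterior is Beta(6+24, 9+4) = Beta(30, 13).
For Beta(a, b) with a, b > 1 the mode is (a−1)/(a+b−2) = 29/41 ≈ 0.7073.

θ̂_MAP = 0.7073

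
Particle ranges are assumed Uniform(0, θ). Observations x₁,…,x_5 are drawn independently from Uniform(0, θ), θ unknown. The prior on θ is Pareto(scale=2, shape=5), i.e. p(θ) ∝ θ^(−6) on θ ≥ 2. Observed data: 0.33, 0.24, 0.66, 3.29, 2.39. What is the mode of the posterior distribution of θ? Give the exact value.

θ̂_MAP = 3.29

The Uniform(0, θ) likelihood is θ^(−n) for θ ≥ max(xᵢ), zero otherwise. Here max(xᵢ) = 3.29.
Posterior ∝ θ^(−6) · θ^(−5) = θ^(−11) on θ ≥ max(2, 3.29) = 3.29.
This density is strictly decreasing in θ, so the posterior mode lies at the lower boundary of the support.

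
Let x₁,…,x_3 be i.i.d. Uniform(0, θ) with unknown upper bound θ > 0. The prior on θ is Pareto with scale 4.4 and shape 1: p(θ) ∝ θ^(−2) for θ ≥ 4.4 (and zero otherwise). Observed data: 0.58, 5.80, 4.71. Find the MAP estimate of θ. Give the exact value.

The Uniform(0, θ) likelihood is θ^(−n) for θ ≥ max(xᵢ), zero otherwise. Here max(xᵢ) = 5.80.
Posterior ∝ θ^(−2) · θ^(−3) = θ^(−5) on θ ≥ max(4.4, 5.80) = 5.80.
This density is strictly decreasing in θ, so the posterior mode lies at the lower boundary of the support.

θ̂_MAP = 5.80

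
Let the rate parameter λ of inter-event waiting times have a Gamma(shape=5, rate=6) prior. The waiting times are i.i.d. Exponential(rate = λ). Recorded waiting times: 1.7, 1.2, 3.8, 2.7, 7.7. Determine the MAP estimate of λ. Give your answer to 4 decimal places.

The Exponential(rate=λ) likelihood is ∝ λ^n e^(−λΣtᵢ). Here n = 5 and Σtᵢ = 1.7 + 1.2 + 3.8 + 2.7 + 7.7 = 17.1.
Posterior ∝ λ^4e^(−6λ) · λ^5e^(−17.1λ) = λ^9e^(−23.1λ), i.e. Gamma(10, 23.1).
Mode = (a−1)/b = 9/23.1 ≈ 0.3896.

λ̂_MAP = 0.3896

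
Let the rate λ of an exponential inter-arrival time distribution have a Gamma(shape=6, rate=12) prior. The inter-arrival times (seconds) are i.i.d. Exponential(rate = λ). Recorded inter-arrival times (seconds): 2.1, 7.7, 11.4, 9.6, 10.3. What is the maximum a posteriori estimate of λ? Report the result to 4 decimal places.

The Exponential(rate=λ) likelihood is ∝ λ^n e^(−λΣtᵢ). Here n = 5 and Σtᵢ = 2.1 + 7.7 + 11.4 + 9.6 + 10.3 = 41.1.
Posterior ∝ λ^5e^(−12λ) · λ^5e^(−41.1λ) = λ^10e^(−53.1λ), i.e. Gamma(11, 53.1).
Mode = (a−1)/b = 10/53.1 ≈ 0.1883.

λ̂_MAP = 0.1883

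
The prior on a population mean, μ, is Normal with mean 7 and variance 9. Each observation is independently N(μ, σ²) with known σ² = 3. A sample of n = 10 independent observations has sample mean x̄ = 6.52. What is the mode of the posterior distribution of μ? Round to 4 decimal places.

n = 10, x̄ = 6.52.
For a Normal prior and Normal likelihood with known variance, the posterior is Normal; its mode equals its mean, the precision-weighted average.
Prior precision 1/σ₀² = 1/9; data precision n/σ² = 10/3.
μ̂ = ((1/9)·7 + (10/3)·6.52) / (1/9 + 10/3) = (1013/45)/(31/9) = 1013/155 ≈ 6.5355.

μ̂_MAP = 6.5355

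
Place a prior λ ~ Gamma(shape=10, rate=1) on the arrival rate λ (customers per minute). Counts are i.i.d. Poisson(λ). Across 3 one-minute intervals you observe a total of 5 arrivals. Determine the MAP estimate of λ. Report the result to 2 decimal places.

Σxᵢ = 5, n = 3.
Posterior ∝ λ^9e^(−1λ) · λ^5e^(−3λ) = λ^14e^(−4λ), i.e. Gamma(shape=15, rate=4).
The mode of a Gamma(a, b) with a ≥ 1 (shape–rate) is (a−1)/b = 14/4 ≈ 3.50.

λ̂_MAP = 3.50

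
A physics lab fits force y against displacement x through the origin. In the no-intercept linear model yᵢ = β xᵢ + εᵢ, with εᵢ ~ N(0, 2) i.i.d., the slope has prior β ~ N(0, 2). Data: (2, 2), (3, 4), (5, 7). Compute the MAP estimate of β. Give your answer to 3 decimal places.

β̂_MAP = 1.308

log p(β | y) = −Σ(yᵢ − βxᵢ)²/(2·2) − β²/(2·2) + const.
Setting the derivative to zero: Σxᵢ(yᵢ − βxᵢ)/2 − β/2 = 0, so β = Σxᵢyᵢ / (Σxᵢ² + σ²/τ²).
Σxᵢyᵢ = 2·2 + 3·4 + 5·7 = 51; Σxᵢ² = 38; σ²/τ² = 1.
β̂_MAP = 51 / (38 + 1) = 51/39 ≈ 1.308.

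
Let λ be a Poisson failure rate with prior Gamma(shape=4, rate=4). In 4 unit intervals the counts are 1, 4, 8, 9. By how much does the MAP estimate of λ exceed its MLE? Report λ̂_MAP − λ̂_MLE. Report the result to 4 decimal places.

MAP − MLE = -2.3750

Σxᵢ = 22. Posterior is Gamma(26, 8); MAP = (26−1)/8 = 25/8 ≈ 3.12500.
MLE = x̄ = 22/4 ≈ 5.50000.
Difference = 25/8 − 22/4 = -19/8 ≈ -2.3750.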